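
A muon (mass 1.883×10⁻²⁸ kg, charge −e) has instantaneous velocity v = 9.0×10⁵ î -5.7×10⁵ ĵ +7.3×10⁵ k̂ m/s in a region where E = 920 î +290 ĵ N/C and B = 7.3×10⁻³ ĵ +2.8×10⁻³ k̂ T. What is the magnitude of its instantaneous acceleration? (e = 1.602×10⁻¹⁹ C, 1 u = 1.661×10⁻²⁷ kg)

|a| ≈ 7.81×10¹² m/s²

v×B = (-6920, -2520, 6570) N/C.
E + v×B = (-6000, -2230, 6570) N/C.
F = q(E + v×B) = (−1.602×10⁻¹⁹ C)·(-6000, -2230, 6570) = (9.62×10⁻¹⁶, 3.57×10⁻¹⁶, -1.05×10⁻¹⁵) N.
|a| = |F|/m = 1.470×10⁻¹⁵/1.883×10⁻²⁸ ≈ 7.81×10¹² m/s².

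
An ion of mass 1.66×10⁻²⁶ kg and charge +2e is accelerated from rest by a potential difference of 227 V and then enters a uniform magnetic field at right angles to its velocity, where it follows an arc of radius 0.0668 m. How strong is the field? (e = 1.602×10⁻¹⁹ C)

v = √(2|q|V/m) = √(2·3.204×10⁻¹⁹·227/1.66×10⁻²⁶) ≈ 9.361×10⁴ m/s.
B = mv/(|q|r) = (1.66×10⁻²⁶)(9.361×10⁴)/((3.204×10⁻¹⁹)(0.0668)) ≈ 0.0726 T.

B ≈ 0.0726 T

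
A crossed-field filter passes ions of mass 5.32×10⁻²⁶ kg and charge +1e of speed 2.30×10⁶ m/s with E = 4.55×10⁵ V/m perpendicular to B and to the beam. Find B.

Balance of forces in the selector: qE = qvB ⇒ B = E/v.
B = 4.55×10⁵/2.30×10⁶ = 0.198 T.

B = 0.198 T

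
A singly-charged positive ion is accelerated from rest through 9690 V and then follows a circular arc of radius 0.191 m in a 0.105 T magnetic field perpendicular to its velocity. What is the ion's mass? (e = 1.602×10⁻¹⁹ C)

Combine |q|V = ½mv² and r = mv/(|q|B): eliminate v to get m = qB²r²/(2V).
m = (1.602×10⁻¹⁹)(0.105)²(0.191)²/(2·9690) ≈ 3.32×10⁻²⁷ kg.

m ≈ 3.32×10⁻²⁷ kg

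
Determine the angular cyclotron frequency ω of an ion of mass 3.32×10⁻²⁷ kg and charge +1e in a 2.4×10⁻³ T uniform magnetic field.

ω ≈ 1.2×10⁵ rad/s

ω = |q|B/m.
ω = (1.602×10⁻¹⁹)(2.4×10⁻³)/3.32×10⁻²⁷ ≈ 1.2×10⁵ rad/s.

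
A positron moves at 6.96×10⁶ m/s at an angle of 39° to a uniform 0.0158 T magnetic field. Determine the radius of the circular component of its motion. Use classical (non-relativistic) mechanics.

v⊥ = v sinθ = 6.96×10⁶·sin39° ≈ 4.380×10⁶ m/s.
r = m v⊥/(|q|B) = (9.109×10⁻³¹)(4.380×10⁶)/((1.602×10⁻¹⁹)(0.0158)) ≈ 1.58×10⁻³ m.

r ≈ 1.58×10⁻³ m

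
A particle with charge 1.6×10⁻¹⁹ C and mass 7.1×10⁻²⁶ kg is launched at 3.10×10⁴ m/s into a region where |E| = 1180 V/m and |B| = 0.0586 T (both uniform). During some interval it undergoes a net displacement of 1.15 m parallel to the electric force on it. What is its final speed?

B does no work; ΔKE = |q|E d.
½mv_f² = ½mv₀² + |q|Ed = ½(7.1×10⁻²⁶)(3.10×10⁴)² + (1.6×10⁻¹⁹)(1180)(1.15) ≈ 3.412×10⁻¹⁷ J + 2.171×10⁻¹⁶ J ≈ 2.512×10⁻¹⁶ J.
v_f = √(2·2.512×10⁻¹⁶/7.1×10⁻²⁶) ≈ 8.41×10⁴ m/s.

v_f ≈ 8.41×10⁴ m/s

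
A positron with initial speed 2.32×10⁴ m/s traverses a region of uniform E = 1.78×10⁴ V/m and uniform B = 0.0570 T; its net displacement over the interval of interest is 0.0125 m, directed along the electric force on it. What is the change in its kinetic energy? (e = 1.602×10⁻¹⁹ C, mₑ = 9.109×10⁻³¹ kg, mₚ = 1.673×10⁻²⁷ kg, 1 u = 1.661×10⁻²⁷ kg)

ΔKE ≈ 3.56×10⁻¹⁷ J

The magnetic force is always ⟂ v and does no work; only the electric force changes KE.
ΔKE = F_E · d = |q|E d = (1.602×10⁻¹⁹)(1.78×10⁴)(0.0125) ≈ 3.56×10⁻¹⁷ J.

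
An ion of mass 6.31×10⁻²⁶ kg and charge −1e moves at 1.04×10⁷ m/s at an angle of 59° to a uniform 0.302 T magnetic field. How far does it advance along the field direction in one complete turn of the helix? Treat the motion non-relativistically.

p ≈ 43.9 m

v∥ = v cosθ = 1.04×10⁷·cos59° ≈ 5.356×10⁶ m/s.
T = 2πm/(|q|B) = 2π(6.31×10⁻²⁶)/((1.602×10⁻¹⁹)(0.302)) ≈ 8.195×10⁻⁶ s.
pitch = v∥ T = (5.356×10⁶)(8.195×10⁻⁶) ≈ 43.9 m.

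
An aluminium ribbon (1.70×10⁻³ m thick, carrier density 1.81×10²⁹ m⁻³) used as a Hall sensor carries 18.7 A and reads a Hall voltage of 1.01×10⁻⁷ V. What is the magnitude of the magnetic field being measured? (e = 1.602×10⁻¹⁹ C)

From V_H = IB/(n e t), B = V_H n e t / I.
B = (1.01×10⁻⁷)(1.81×10²⁹)(1.602×10⁻¹⁹)(1.70×10⁻³)/18.7 ≈ 0.266 T.

B ≈ 0.266 T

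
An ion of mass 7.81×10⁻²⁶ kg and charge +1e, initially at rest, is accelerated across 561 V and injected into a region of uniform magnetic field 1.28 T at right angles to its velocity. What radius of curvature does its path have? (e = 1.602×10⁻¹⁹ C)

Acceleration: |q|V = ½mv² ⇒ v = √(2|q|V/m) = √(2·1.602×10⁻¹⁹·561/7.81×10⁻²⁶) ≈ 4.797×10⁴ m/s.
In the field: r = mv/(|q|B) = (7.81×10⁻²⁶)(4.797×10⁴)/((1.602×10⁻¹⁹)(1.28)) ≈ 0.0183 m.

r ≈ 0.0183 m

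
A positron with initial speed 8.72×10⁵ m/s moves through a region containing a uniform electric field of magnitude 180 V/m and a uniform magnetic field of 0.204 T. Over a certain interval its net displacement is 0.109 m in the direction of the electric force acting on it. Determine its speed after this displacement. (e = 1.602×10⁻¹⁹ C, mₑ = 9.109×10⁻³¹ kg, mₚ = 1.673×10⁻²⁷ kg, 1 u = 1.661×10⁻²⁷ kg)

B does no work; ΔKE = |q|E d.
½mv_f² = ½mv₀² + |q|Ed = ½(9.109×10⁻³¹)(8.72×10⁵)² + (1.602×10⁻¹⁹)(180)(0.109) ≈ 3.463×10⁻¹⁹ J + 3.143×10⁻¹⁸ J ≈ 3.489×10⁻¹⁸ J.
v_f = √(2·3.489×10⁻¹⁸/9.109×10⁻³¹) ≈ 2.77×10⁶ m/s.

v_f ≈ 2.77×10⁶ m/s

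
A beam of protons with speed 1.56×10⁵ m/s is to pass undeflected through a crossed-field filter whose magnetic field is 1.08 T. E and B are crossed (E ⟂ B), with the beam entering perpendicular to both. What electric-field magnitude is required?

For straight-line motion qE = qvB, so E = vB.
E = 1.56×10⁵ × 1.08 = 1.68×10⁵ V/m.

E = 1.68×10⁵ V/m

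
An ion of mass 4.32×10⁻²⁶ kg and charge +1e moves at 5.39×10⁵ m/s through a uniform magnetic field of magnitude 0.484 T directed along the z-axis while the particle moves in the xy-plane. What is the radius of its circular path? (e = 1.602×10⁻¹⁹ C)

r ≈ 0.300 m

The magnetic force provides the centripetal force: |q|vB = mv²/r.
r = mv/(|q|B) = (4.32×10⁻²⁶)(5.39×10⁵)/((1.602×10⁻¹⁹)(0.484)) ≈ 0.300 m.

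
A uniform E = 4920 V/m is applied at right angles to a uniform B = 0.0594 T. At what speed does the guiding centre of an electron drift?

In crossed fields the guiding centre drifts at v_d = |E×B|/B² = E/B, independent of charge and mass.
v_d = 4920/0.0594 = 8.28×10⁴ m/s.

v_d ≈ 8.28×10⁴ m/s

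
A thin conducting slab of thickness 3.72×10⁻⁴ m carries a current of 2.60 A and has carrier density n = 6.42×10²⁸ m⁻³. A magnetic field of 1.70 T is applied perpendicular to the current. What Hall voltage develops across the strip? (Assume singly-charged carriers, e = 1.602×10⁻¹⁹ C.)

V_H = IB/(n e t).
V_H = (2.60)(1.70)/((6.42×10²⁸)(1.602×10⁻¹⁹)(3.72×10⁻⁴)) ≈ 1.16×10⁻⁶ V.

V_H ≈ 1.16×10⁻⁶ V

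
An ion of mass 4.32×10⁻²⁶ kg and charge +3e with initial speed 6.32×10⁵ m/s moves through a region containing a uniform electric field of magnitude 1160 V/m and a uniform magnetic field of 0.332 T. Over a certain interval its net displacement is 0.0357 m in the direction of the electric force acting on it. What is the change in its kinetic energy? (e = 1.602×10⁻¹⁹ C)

The magnetic force is always ⟂ v and does no work; only the electric force changes KE.
ΔKE = F_E · d = |q|E d = (4.806×10⁻¹⁹)(1160)(0.0357) ≈ 1.99×10⁻¹⁷ J.

ΔKE ≈ 1.99×10⁻¹⁷ J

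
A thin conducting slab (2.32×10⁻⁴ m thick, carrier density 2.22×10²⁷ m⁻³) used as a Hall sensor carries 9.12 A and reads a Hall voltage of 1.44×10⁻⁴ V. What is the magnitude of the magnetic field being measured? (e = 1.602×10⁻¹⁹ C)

B ≈ 1.30 T

From V_H = IB/(n e t), B = V_H n e t / I.
B = (1.44×10⁻⁴)(2.22×10²⁷)(1.602×10⁻¹⁹)(2.32×10⁻⁴)/9.12 ≈ 1.30 T.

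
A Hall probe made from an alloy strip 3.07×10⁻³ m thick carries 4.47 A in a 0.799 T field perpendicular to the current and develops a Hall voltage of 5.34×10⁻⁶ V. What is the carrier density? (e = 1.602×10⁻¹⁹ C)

From V_H = IB/(n e t), n = IB/(V_H e t).
n = (4.47)(0.799)/((5.34×10⁻⁶)(1.602×10⁻¹⁹)(3.07×10⁻³)) ≈ 1.36×10²⁷ m⁻³.

n ≈ 1.36×10²⁷ m⁻³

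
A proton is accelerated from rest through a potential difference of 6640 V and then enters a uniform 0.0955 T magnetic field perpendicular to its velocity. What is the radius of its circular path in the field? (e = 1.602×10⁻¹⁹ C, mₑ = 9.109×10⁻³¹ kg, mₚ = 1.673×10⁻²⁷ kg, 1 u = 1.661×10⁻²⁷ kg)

r ≈ 0.123 m

Acceleration: |q|V = ½mv² ⇒ v = √(2|q|V/m) = √(2·1.602×10⁻¹⁹·6640/1.673×10⁻²⁷) ≈ 1.128×10⁶ m/s.
In the field: r = mv/(|q|B) = (1.673×10⁻²⁷)(1.128×10⁶)/((1.602×10⁻¹⁹)(0.0955)) ≈ 0.123 m.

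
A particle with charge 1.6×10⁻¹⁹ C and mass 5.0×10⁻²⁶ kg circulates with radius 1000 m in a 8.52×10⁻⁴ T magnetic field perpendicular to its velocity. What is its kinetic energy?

KE ≈ 1.86×10⁻¹³ J

v = |q|Br/m, then KE = ½mv² = (qBr)²/(2m).
v = (1.6×10⁻¹⁹)(8.52×10⁻⁴)(1000)/5.0×10⁻²⁶ ≈ 2.726×10⁶ m/s.
KE = ½(5.0×10⁻²⁶)(2.726×10⁶)² ≈ 1.86×10⁻¹³ J.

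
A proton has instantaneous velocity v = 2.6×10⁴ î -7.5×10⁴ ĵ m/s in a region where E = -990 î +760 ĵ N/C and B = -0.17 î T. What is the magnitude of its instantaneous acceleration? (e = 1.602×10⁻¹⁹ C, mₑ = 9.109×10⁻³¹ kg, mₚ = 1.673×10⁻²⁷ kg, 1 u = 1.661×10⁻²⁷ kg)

v×B = (0, 0, -1.28×10⁴) N/C.
E + v×B = (-990, 760, -1.28×10⁴) N/C.
F = q(E + v×B) = (1.602×10⁻¹⁹ C)·(-990, 760, -1.28×10⁴) = (-1.59×10⁻¹⁶, 1.22×10⁻¹⁶, -2.04×10⁻¹⁵) N.
|a| = |F|/m = 2.052×10⁻¹⁵/1.673×10⁻²⁷ ≈ 1.23×10¹² m/s².

|a| ≈ 1.23×10¹² m/s²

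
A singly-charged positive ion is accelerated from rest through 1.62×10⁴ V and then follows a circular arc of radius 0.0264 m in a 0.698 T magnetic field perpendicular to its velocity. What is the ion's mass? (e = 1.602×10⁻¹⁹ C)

Combine |q|V = ½mv² and r = mv/(|q|B): eliminate v to get m = qB²r²/(2V).
m = (1.602×10⁻¹⁹)(0.698)²(0.0264)²/(2·1.62×10⁴) ≈ 1.68×10⁻²⁷ kg.

m ≈ 1.68×10⁻²⁷ kg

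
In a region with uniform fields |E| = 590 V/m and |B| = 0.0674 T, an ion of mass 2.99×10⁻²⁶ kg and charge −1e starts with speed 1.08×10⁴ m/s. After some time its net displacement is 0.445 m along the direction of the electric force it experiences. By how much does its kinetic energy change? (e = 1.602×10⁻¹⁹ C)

The magnetic force is always ⟂ v and does no work; only the electric force changes KE.
ΔKE = F_E · d = |q|E d = (1.602×10⁻¹⁹)(590)(0.445) ≈ 4.21×10⁻¹⁷ J.

ΔKE ≈ 4.21×10⁻¹⁷ J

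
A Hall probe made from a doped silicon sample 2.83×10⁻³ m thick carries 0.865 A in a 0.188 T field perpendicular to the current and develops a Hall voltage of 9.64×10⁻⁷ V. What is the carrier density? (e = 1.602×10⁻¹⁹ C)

n ≈ 3.72×10²⁶ m⁻³

From V_H = IB/(n e t), n = IB/(V_H e t).
n = (0.865)(0.188)/((9.64×10⁻⁷)(1.602×10⁻¹⁹)(2.83×10⁻³)) ≈ 3.72×10²⁶ m⁻³.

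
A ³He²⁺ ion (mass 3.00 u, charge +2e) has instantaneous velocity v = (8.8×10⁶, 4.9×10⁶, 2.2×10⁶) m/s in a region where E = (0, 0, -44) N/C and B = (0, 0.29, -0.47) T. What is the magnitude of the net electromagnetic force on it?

v×B = (-2.94×10⁶, 4.14×10⁶, 2.55×10⁶) N/C.
E + v×B = (-2.94×10⁶, 4.14×10⁶, 2.55×10⁶) N/C.
F = q(E + v×B) = (3.204×10⁻¹⁹ C)·(-2.94×10⁶, 4.14×10⁶, 2.55×10⁶) = (-9.42×10⁻¹³, 1.33×10⁻¹², 8.18×10⁻¹³) N.
|F| = 1.82×10⁻¹² N.

|F| ≈ 1.82×10⁻¹² N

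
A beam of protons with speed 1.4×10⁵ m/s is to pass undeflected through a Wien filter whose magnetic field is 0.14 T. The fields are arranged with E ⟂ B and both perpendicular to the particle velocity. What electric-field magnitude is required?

E = 2.0×10⁴ V/m

For straight-line motion qE = qvB, so E = vB.
E = 1.4×10⁵ × 0.14 = 2.0×10⁴ V/m.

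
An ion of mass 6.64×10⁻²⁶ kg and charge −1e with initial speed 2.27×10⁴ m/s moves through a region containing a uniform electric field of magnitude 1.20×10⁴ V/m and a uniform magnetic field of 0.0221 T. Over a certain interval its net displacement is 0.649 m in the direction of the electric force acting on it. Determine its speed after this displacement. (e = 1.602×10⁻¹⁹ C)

v_f ≈ 1.95×10⁵ m/s

B does no work; ΔKE = |q|E d.
½mv_f² = ½mv₀² + |q|Ed = ½(6.64×10⁻²⁶)(2.27×10⁴)² + (1.602×10⁻¹⁹)(1.20×10⁴)(0.649) ≈ 1.711×10⁻¹⁷ J + 1.248×10⁻¹⁵ J ≈ 1.265×10⁻¹⁵ J.
v_f = √(2·1.265×10⁻¹⁵/6.64×10⁻²⁶) ≈ 1.95×10⁵ m/s.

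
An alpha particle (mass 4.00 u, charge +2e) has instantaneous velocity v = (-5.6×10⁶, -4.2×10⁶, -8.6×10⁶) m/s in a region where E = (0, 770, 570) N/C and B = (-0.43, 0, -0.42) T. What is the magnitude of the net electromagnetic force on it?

v×B = (1.76×10⁶, 1.35×10⁶, -1.81×10⁶) N/C.
E + v×B = (1.76×10⁶, 1.35×10⁶, -1.81×10⁶) N/C.
F = q(E + v×B) = (3.204×10⁻¹⁹ C)·(1.76×10⁶, 1.35×10⁶, -1.81×10⁶) = (5.65×10⁻¹³, 4.32×10⁻¹³, -5.78×10⁻¹³) N.
|F| = 9.17×10⁻¹³ N.

|F| ≈ 9.17×10⁻¹³ N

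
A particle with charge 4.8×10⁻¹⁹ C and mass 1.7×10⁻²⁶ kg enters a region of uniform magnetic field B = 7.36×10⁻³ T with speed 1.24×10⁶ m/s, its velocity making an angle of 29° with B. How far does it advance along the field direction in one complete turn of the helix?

p ≈ 32.8 m

v∥ = v cosθ = 1.24×10⁶·cos29° ≈ 1.085×10⁶ m/s.
T = 2πm/(|q|B) = 2π(1.7×10⁻²⁶)/((4.8×10⁻¹⁹)(7.36×10⁻³)) ≈ 3.023×10⁻⁵ s.
pitch = v∥ T = (1.085×10⁶)(3.023×10⁻⁵) ≈ 32.8 m.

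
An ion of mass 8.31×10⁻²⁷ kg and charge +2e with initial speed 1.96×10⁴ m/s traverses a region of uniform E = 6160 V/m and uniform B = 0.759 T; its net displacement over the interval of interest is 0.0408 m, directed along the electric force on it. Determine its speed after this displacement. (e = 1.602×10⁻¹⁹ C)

v_f ≈ 1.41×10⁵ m/s

B does no work; ΔKE = |q|E d.
½mv_f² = ½mv₀² + |q|Ed = ½(8.31×10⁻²⁷)(1.96×10⁴)² + (3.204×10⁻¹⁹)(6160)(0.0408) ≈ 1.596×10⁻¹⁸ J + 8.053×10⁻¹⁷ J ≈ 8.212×10⁻¹⁷ J.
v_f = √(2·8.212×10⁻¹⁷/8.31×10⁻²⁷) ≈ 1.41×10⁵ m/s.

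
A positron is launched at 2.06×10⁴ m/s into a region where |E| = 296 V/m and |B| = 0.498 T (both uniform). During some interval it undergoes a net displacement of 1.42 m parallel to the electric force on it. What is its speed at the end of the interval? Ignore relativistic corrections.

B does no work; ΔKE = |q|E d.
½mv_f² = ½mv₀² + |q|Ed = ½(9.109×10⁻³¹)(2.06×10⁴)² + (1.602×10⁻¹⁹)(296)(1.42) ≈ 1.933×10⁻²² J + 6.734×10⁻¹⁷ J ≈ 6.734×10⁻¹⁷ J.
v_f = √(2·6.734×10⁻¹⁷/9.109×10⁻³¹) ≈ 1.22×10⁷ m/s.

v_f ≈ 1.22×10⁷ m/s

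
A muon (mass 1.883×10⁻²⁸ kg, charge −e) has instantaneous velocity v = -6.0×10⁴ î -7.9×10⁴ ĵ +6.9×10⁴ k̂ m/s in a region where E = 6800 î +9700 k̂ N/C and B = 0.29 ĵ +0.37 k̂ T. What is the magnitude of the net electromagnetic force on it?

v×B = (-4.92×10⁴, 2.22×10⁴, -1.74×10⁴) N/C.
E + v×B = (-4.24×10⁴, 2.22×10⁴, -7700) N/C.
F = q(E + v×B) = (−1.602×10⁻¹⁹ C)·(-4.24×10⁴, 2.22×10⁴, -7700) = (6.80×10⁻¹⁵, -3.56×10⁻¹⁵, 1.23×10⁻¹⁵) N.
|F| = 7.77×10⁻¹⁵ N.

|F| ≈ 7.77×10⁻¹⁵ N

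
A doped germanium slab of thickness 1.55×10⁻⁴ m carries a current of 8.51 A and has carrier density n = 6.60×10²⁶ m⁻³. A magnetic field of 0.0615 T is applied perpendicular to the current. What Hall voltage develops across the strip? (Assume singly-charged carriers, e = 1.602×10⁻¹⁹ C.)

V_H ≈ 3.19×10⁻⁵ V

V_H = IB/(n e t).
V_H = (8.51)(0.0615)/((6.60×10²⁶)(1.602×10⁻¹⁹)(1.55×10⁻⁴)) ≈ 3.19×10⁻⁵ V.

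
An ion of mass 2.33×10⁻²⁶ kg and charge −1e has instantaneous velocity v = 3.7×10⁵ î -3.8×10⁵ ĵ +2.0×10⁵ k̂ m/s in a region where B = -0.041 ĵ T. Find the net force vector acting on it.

v×B = (8200, 0, -1.52×10⁴) N/C.
F = q v×B = (−1.602×10⁻¹⁹ C)·(8200, 0, -1.52×10⁴) = (-1.31×10⁻¹⁵, 0, 2.43×10⁻¹⁵) N.

F ≈ (-1.31×10⁻¹⁵, 0, 2.43×10⁻¹⁵) N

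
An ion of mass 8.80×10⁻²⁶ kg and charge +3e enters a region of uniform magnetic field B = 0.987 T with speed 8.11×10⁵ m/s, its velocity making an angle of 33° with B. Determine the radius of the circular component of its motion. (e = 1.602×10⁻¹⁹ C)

r ≈ 0.0819 m

v⊥ = v sinθ = 8.11×10⁵·sin33° ≈ 4.417×10⁵ m/s.
r = m v⊥/(|q|B) = (8.80×10⁻²⁶)(4.417×10⁵)/((4.806×10⁻¹⁹)(0.987)) ≈ 0.0819 m.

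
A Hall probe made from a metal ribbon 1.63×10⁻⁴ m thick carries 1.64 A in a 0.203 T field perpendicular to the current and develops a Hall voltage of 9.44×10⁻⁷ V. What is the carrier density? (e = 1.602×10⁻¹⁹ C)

From V_H = IB/(n e t), n = IB/(V_H e t).
n = (1.64)(0.203)/((9.44×10⁻⁷)(1.602×10⁻¹⁹)(1.63×10⁻⁴)) ≈ 1.35×10²⁸ m⁻³.

n ≈ 1.35×10²⁸ m⁻³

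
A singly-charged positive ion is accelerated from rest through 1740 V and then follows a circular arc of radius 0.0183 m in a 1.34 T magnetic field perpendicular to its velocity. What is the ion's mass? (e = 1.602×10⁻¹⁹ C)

m ≈ 2.77×10⁻²⁶ kg

Combine |q|V = ½mv² and r = mv/(|q|B): eliminate v to get m = qB²r²/(2V).
m = (1.602×10⁻¹⁹)(1.34)²(0.0183)²/(2·1740) ≈ 2.77×10⁻²⁶ kg.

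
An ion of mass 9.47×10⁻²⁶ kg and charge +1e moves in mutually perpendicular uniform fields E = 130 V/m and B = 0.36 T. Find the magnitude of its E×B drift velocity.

v_d ≈ 360 m/s

In crossed fields the guiding centre drifts at v_d = |E×B|/B² = E/B, independent of charge and mass.
v_d = 130/0.36 = 360 m/s.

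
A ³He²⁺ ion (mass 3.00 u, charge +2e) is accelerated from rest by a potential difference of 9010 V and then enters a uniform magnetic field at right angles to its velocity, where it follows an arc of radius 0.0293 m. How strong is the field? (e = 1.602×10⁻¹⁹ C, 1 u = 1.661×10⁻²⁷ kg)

v = √(2|q|V/m) = √(2·3.204×10⁻¹⁹·9010/4.983×10⁻²⁷) ≈ 1.076×10⁶ m/s.
B = mv/(|q|r) = (4.983×10⁻²⁷)(1.076×10⁶)/((3.204×10⁻¹⁹)(0.0293)) ≈ 0.571 T.

B ≈ 0.571 T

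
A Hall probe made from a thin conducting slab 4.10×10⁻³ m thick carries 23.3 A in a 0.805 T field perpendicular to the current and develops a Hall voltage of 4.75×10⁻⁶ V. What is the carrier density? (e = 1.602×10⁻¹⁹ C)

From V_H = IB/(n e t), n = IB/(V_H e t).
n = (23.3)(0.805)/((4.75×10⁻⁶)(1.602×10⁻¹⁹)(4.10×10⁻³)) ≈ 6.01×10²⁷ m⁻³.

n ≈ 6.01×10²⁷ m⁻³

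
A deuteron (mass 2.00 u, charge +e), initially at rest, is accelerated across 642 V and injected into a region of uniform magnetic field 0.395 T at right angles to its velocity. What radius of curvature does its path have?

Acceleration: |q|V = ½mv² ⇒ v = √(2|q|V/m) = √(2·1.602×10⁻¹⁹·642/3.322×10⁻²⁷) ≈ 2.488×10⁵ m/s.
In the field: r = mv/(|q|B) = (3.322×10⁻²⁷)(2.488×10⁵)/((1.602×10⁻¹⁹)(0.395)) ≈ 0.0131 m.

r ≈ 0.0131 m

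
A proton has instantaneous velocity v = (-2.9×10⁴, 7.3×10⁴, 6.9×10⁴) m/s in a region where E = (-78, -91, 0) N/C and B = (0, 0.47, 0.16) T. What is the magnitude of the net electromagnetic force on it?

v×B = (-2.07×10⁴, 4640, -1.36×10⁴) N/C.
E + v×B = (-2.08×10⁴, 4550, -1.36×10⁴) N/C.
F = q(E + v×B) = (1.602×10⁻¹⁹ C)·(-2.08×10⁴, 4550, -1.36×10⁴) = (-3.34×10⁻¹⁵, 7.29×10⁻¹⁶, -2.18×10⁻¹⁵) N.
|F| = 4.05×10⁻¹⁵ N.

|F| ≈ 4.05×10⁻¹⁵ N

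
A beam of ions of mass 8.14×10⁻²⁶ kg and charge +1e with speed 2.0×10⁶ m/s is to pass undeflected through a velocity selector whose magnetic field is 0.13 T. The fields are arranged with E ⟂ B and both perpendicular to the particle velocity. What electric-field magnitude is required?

For straight-line motion qE = qvB, so E = vB.
E = 2.0×10⁶ × 0.13 = 2.6×10⁵ V/m.

E = 2.6×10⁵ V/m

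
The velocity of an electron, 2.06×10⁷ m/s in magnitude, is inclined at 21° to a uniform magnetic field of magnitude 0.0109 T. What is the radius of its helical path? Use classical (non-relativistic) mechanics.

v⊥ = v sinθ = 2.06×10⁷·sin21° ≈ 7.382×10⁶ m/s.
r = m v⊥/(|q|B) = (9.109×10⁻³¹)(7.382×10⁶)/((1.602×10⁻¹⁹)(0.0109)) ≈ 3.85×10⁻³ m.

r ≈ 3.85×10⁻³ m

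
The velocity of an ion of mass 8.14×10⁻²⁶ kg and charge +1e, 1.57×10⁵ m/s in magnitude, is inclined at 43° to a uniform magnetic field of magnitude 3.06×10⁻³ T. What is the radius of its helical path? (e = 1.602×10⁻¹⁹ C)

v⊥ = v sinθ = 1.57×10⁵·sin43° ≈ 1.071×10⁵ m/s.
r = m v⊥/(|q|B) = (8.14×10⁻²⁶)(1.071×10⁵)/((1.602×10⁻¹⁹)(3.06×10⁻³)) ≈ 17.8 m.

r ≈ 17.8 m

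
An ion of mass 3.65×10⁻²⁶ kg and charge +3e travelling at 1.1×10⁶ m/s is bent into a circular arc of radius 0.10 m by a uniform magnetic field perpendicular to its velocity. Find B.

From |q|vB = mv²/r, B = mv/(|q|r).
B = (3.65×10⁻²⁶)(1.1×10⁶)/((4.806×10⁻¹⁹)(0.10)) ≈ 0.84 T.

B ≈ 0.84 T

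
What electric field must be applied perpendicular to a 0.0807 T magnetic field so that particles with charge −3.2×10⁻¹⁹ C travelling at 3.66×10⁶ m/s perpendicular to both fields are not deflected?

For straight-line motion qE = qvB, so E = vB.
E = 3.66×10⁶ × 0.0807 = 2.95×10⁵ V/m.

E = 2.95×10⁵ V/m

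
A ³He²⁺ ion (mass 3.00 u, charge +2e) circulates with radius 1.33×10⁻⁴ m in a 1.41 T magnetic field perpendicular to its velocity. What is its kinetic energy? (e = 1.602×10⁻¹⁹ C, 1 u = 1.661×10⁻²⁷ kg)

v = |q|Br/m, then KE = ½mv² = (qBr)²/(2m).
v = (3.204×10⁻¹⁹)(1.41)(1.33×10⁻⁴)/4.983×10⁻²⁷ ≈ 1.206×10⁴ m/s.
KE = ½(4.983×10⁻²⁷)(1.206×10⁴)² ≈ 3.62×10⁻¹⁹ J = 2.26 eV.

KE ≈ 2.26 eV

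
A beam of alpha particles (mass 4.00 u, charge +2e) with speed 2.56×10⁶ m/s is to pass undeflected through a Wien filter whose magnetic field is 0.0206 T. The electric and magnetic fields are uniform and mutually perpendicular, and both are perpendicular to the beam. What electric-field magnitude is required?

E = 5.27×10⁴ V/m

For straight-line motion qE = qvB, so E = vB.
E = 2.56×10⁶ × 0.0206 = 5.27×10⁴ V/m.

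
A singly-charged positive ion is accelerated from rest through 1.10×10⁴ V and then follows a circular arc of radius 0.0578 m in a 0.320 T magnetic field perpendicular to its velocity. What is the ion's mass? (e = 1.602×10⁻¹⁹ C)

Combine |q|V = ½mv² and r = mv/(|q|B): eliminate v to get m = qB²r²/(2V).
m = (1.602×10⁻¹⁹)(0.320)²(0.0578)²/(2·1.10×10⁴) ≈ 2.49×10⁻²⁷ kg.

m ≈ 2.49×10⁻²⁷ kg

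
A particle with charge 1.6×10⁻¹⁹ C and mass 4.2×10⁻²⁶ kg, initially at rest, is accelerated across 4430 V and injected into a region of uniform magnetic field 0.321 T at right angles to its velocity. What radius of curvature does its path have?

Acceleration: |q|V = ½mv² ⇒ v = √(2|q|V/m) = √(2·1.6×10⁻¹⁹·4430/4.2×10⁻²⁶) ≈ 1.837×10⁵ m/s.
In the field: r = mv/(|q|B) = (4.2×10⁻²⁶)(1.837×10⁵)/((1.6×10⁻¹⁹)(0.321)) ≈ 0.150 m.

r ≈ 0.150 m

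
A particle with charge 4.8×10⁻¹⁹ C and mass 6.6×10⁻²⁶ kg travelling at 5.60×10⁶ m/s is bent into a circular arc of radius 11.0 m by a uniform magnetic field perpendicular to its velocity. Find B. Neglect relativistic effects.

B ≈ 0.0700 T

From |q|vB = mv²/r, B = mv/(|q|r).
B = (6.6×10⁻²⁶)(5.60×10⁶)/((4.8×10⁻¹⁹)(11.0)) ≈ 0.0700 T.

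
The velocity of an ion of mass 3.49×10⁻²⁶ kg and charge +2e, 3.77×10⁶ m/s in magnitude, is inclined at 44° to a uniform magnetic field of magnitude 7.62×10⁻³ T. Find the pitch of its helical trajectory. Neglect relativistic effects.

v∥ = v cosθ = 3.77×10⁶·cos44° ≈ 2.712×10⁶ m/s.
T = 2πm/(|q|B) = 2π(3.49×10⁻²⁶)/((3.204×10⁻¹⁹)(7.62×10⁻³)) ≈ 8.982×10⁻⁵ s.
pitch = v∥ T = (2.712×10⁶)(8.982×10⁻⁵) ≈ 244 m.

p ≈ 244 m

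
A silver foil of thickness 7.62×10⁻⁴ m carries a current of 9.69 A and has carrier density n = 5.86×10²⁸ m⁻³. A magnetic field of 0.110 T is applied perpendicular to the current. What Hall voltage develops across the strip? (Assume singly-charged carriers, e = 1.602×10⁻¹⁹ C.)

V_H ≈ 1.49×10⁻⁷ V

V_H = IB/(n e t).
V_H = (9.69)(0.110)/((5.86×10²⁸)(1.602×10⁻¹⁹)(7.62×10⁻⁴)) ≈ 1.49×10⁻⁷ V.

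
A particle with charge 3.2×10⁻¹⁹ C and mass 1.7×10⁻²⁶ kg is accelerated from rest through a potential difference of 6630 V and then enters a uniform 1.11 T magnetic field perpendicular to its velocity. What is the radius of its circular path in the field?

Acceleration: |q|V = ½mv² ⇒ v = √(2|q|V/m) = √(2·3.2×10⁻¹⁹·6630/1.7×10⁻²⁶) ≈ 4.996×10⁵ m/s.
In the field: r = mv/(|q|B) = (1.7×10⁻²⁶)(4.996×10⁵)/((3.2×10⁻¹⁹)(1.11)) ≈ 0.0239 m.

r ≈ 0.0239 m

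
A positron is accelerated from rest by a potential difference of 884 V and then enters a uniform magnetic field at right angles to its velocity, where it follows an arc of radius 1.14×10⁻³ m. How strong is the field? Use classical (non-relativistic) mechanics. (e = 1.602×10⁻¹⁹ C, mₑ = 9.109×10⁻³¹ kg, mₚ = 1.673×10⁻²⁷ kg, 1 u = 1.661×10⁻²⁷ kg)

B ≈ 0.0880 T

v = √(2|q|V/m) = √(2·1.602×10⁻¹⁹·884/9.109×10⁻³¹) ≈ 1.763×10⁷ m/s.
B = mv/(|q|r) = (9.109×10⁻³¹)(1.763×10⁷)/((1.602×10⁻¹⁹)(1.14×10⁻³)) ≈ 0.0880 T.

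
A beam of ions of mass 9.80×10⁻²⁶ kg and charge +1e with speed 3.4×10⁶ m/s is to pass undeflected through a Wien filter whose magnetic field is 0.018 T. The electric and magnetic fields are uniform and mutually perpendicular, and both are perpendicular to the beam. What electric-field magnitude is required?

E = 6.1×10⁴ V/m

For straight-line motion qE = qvB, so E = vB.
E = 3.4×10⁶ × 0.018 = 6.1×10⁴ V/m.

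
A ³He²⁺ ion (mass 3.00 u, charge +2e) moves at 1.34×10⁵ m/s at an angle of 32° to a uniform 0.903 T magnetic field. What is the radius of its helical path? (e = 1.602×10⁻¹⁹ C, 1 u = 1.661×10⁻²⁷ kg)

r ≈ 1.22×10⁻³ m

v⊥ = v sinθ = 1.34×10⁵·sin32° ≈ 7.101×10⁴ m/s.
r = m v⊥/(|q|B) = (4.983×10⁻²⁷)(7.101×10⁴)/((3.204×10⁻¹⁹)(0.903)) ≈ 1.22×10⁻³ m.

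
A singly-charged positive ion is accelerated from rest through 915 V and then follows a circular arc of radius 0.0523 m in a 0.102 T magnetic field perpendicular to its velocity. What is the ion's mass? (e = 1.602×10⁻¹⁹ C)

Combine |q|V = ½mv² and r = mv/(|q|B): eliminate v to get m = qB²r²/(2V).
m = (1.602×10⁻¹⁹)(0.102)²(0.0523)²/(2·915) ≈ 2.49×10⁻²⁷ kg.

m ≈ 2.49×10⁻²⁷ kg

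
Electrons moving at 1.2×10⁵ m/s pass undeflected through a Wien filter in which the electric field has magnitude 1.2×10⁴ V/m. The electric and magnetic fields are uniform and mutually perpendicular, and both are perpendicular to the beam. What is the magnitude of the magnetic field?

Balance of forces in the selector: qE = qvB ⇒ B = E/v.
B = 1.2×10⁴/1.2×10⁵ = 0.10 T.

B = 0.10 T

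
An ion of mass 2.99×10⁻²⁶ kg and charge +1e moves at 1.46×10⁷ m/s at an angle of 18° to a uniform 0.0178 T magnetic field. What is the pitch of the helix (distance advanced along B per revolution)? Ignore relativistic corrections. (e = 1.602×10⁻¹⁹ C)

v∥ = v cosθ = 1.46×10⁷·cos18° ≈ 1.389×10⁷ m/s.
T = 2πm/(|q|B) = 2π(2.99×10⁻²⁶)/((1.602×10⁻¹⁹)(0.0178)) ≈ 6.588×10⁻⁵ s.
pitch = v∥ T = (1.389×10⁷)(6.588×10⁻⁵) ≈ 915 m.

p ≈ 915 m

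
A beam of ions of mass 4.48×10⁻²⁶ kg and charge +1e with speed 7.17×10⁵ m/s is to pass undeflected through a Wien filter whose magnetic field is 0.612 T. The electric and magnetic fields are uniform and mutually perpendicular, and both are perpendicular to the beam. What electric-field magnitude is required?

E = 4.39×10⁵ V/m

For straight-line motion qE = qvB, so E = vB.
E = 7.17×10⁵ × 0.612 = 4.39×10⁵ V/m.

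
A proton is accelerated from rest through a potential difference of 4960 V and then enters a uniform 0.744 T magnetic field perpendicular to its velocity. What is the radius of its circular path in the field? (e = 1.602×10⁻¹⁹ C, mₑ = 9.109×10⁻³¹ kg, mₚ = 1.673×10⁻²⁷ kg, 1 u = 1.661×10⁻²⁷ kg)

Acceleration: |q|V = ½mv² ⇒ v = √(2|q|V/m) = √(2·1.602×10⁻¹⁹·4960/1.673×10⁻²⁷) ≈ 9.746×10⁵ m/s.
In the field: r = mv/(|q|B) = (1.673×10⁻²⁷)(9.746×10⁵)/((1.602×10⁻¹⁹)(0.744)) ≈ 0.0137 m.

r ≈ 0.0137 m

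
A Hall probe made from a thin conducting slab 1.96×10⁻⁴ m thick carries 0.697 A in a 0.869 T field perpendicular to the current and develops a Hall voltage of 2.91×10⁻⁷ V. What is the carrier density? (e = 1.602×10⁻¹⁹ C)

From V_H = IB/(n e t), n = IB/(V_H e t).
n = (0.697)(0.869)/((2.91×10⁻⁷)(1.602×10⁻¹⁹)(1.96×10⁻⁴)) ≈ 6.63×10²⁸ m⁻³.

n ≈ 6.63×10²⁸ m⁻³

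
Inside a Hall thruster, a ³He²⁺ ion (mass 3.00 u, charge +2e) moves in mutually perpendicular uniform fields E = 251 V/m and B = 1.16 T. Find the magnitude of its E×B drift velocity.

In crossed fields the guiding centre drifts at v_d = |E×B|/B² = E/B, independent of charge and mass.
v_d = 251/1.16 = 216 m/s.

v_d ≈ 216 m/s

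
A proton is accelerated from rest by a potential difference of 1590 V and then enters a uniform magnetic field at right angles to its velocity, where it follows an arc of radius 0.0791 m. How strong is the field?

B ≈ 0.0729 T

v = √(2|q|V/m) = √(2·1.602×10⁻¹⁹·1590/1.673×10⁻²⁷) ≈ 5.518×10⁵ m/s.
B = mv/(|q|r) = (1.673×10⁻²⁷)(5.518×10⁵)/((1.602×10⁻¹⁹)(0.0791)) ≈ 0.0729 T.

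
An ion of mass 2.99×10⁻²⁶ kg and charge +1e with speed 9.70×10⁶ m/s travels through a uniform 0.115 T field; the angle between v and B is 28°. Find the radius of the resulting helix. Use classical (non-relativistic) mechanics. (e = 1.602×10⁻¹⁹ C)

r ≈ 7.39 m

v⊥ = v sinθ = 9.70×10⁶·sin28° ≈ 4.554×10⁶ m/s.
r = m v⊥/(|q|B) = (2.99×10⁻²⁶)(4.554×10⁶)/((1.602×10⁻¹⁹)(0.115)) ≈ 7.39 m.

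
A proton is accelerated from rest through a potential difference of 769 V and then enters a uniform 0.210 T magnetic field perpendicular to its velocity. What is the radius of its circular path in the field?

Acceleration: |q|V = ½mv² ⇒ v = √(2|q|V/m) = √(2·1.602×10⁻¹⁹·769/1.673×10⁻²⁷) ≈ 3.838×10⁵ m/s.
In the field: r = mv/(|q|B) = (1.673×10⁻²⁷)(3.838×10⁵)/((1.602×10⁻¹⁹)(0.210)) ≈ 0.0191 m.

r ≈ 0.0191 m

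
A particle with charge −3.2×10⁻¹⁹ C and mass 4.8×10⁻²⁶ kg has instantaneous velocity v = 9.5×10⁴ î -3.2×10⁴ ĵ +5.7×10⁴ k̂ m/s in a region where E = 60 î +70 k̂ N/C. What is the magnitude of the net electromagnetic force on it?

Only an electric field acts, so F = qE = (−3.2×10⁻¹⁹ C)·(60.0, 0, 70.0) = (-1.92×10⁻¹⁷, 0, -2.24×10⁻¹⁷) N.
|F| = 2.95×10⁻¹⁷ N.

|F| ≈ 2.95×10⁻¹⁷ N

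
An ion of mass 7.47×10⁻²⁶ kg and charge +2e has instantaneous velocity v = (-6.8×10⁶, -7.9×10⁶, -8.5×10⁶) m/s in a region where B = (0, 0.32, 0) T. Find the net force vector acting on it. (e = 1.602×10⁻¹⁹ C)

F ≈ (8.71×10⁻¹³, 0, -6.97×10⁻¹³) N

v×B = (2.72×10⁶, 0, -2.18×10⁶) N/C.
F = q v×B = (3.204×10⁻¹⁹ C)·(2.72×10⁶, 0, -2.18×10⁶) = (8.71×10⁻¹³, 0, -6.97×10⁻¹³) N.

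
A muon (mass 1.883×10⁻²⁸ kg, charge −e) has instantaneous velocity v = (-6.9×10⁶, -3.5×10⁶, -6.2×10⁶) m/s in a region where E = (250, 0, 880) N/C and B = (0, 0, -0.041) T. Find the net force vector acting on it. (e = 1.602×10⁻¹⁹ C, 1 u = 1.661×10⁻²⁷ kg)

F ≈ (-2.30×10⁻¹⁴, 4.53×10⁻¹⁴, -1.41×10⁻¹⁶) N

v×B = (1.44×10⁵, -2.83×10⁵, 0) N/C.
E + v×B = (1.44×10⁵, -2.83×10⁵, 880) N/C.
F = q(E + v×B) = (−1.602×10⁻¹⁹ C)·(1.44×10⁵, -2.83×10⁵, 880) = (-2.30×10⁻¹⁴, 4.53×10⁻¹⁴, -1.41×10⁻¹⁶) N.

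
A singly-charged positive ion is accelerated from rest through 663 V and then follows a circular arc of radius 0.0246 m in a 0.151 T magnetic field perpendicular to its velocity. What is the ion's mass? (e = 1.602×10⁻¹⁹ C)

m ≈ 1.67×10⁻²⁷ kg

Combine |q|V = ½mv² and r = mv/(|q|B): eliminate v to get m = qB²r²/(2V).
m = (1.602×10⁻¹⁹)(0.151)²(0.0246)²/(2·663) ≈ 1.67×10⁻²⁷ kg.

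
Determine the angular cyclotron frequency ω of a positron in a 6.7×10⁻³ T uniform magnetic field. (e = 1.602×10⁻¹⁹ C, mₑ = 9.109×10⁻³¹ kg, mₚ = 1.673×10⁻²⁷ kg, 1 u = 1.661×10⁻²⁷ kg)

ω ≈ 1.2×10⁹ rad/s

ω = |q|B/m.
ω = (1.602×10⁻¹⁹)(6.7×10⁻³)/9.109×10⁻³¹ ≈ 1.2×10⁹ rad/s.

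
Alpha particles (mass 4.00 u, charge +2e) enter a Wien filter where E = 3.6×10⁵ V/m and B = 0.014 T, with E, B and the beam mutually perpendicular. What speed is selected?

For undeflected motion the electric and magnetic forces balance: qE = qvB.
v = E/B = 3.6×10⁵/0.014 = 2.6×10⁷ m/s.

v = 2.6×10⁷ m/s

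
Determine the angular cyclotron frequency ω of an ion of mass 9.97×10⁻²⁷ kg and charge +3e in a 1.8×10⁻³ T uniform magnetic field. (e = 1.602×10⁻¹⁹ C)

ω ≈ 8.7×10⁴ rad/s

ω = |q|B/m.
ω = (4.806×10⁻¹⁹)(1.8×10⁻³)/9.97×10⁻²⁷ ≈ 8.7×10⁴ rad/s.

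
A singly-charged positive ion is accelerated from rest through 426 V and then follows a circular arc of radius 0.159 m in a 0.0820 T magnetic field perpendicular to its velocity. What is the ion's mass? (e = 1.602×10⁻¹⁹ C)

m ≈ 3.20×10⁻²⁶ kg

Combine |q|V = ½mv² and r = mv/(|q|B): eliminate v to get m = qB²r²/(2V).
m = (1.602×10⁻¹⁹)(0.0820)²(0.159)²/(2·426) ≈ 3.20×10⁻²⁶ kg.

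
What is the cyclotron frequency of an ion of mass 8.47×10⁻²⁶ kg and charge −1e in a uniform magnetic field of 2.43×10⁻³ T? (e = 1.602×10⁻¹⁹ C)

f ≈ 731 Hz

f = |q|B/(2πm).
f = (1.602×10⁻¹⁹)(2.43×10⁻³)/(2π·8.47×10⁻²⁶) ≈ 731 Hz.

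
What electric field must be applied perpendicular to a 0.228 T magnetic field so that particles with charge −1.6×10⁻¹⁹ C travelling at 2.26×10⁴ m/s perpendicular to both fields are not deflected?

For straight-line motion qE = qvB, so E = vB.
E = 2.26×10⁴ × 0.228 = 5150 V/m.

E = 5150 V/m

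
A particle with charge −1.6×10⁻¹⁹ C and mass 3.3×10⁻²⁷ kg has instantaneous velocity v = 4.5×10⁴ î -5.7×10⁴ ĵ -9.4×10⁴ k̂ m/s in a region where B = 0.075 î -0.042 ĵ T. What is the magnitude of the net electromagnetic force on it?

|F| ≈ 1.35×10⁻¹⁵ N

v×B = (-3950, -7050, 2380) N/C.
F = q v×B = (−1.6×10⁻¹⁹ C)·(-3950, -7050, 2380) = (6.32×10⁻¹⁶, 1.13×10⁻¹⁵, -3.82×10⁻¹⁶) N.
|F| = 1.35×10⁻¹⁵ N.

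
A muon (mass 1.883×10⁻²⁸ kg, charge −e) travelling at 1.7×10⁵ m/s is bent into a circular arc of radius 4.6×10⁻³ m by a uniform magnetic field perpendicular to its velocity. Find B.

From |q|vB = mv²/r, B = mv/(|q|r).
B = (1.883×10⁻²⁸)(1.7×10⁵)/((1.602×10⁻¹⁹)(4.6×10⁻³)) ≈ 0.043 T.

B ≈ 0.043 T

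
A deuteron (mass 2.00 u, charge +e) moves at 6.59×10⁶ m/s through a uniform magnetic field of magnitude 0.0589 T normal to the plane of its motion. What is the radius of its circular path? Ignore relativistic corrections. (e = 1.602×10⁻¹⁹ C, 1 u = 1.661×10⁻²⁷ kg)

r ≈ 2.32 m

The magnetic force provides the centripetal force: |q|vB = mv²/r.
r = mv/(|q|B) = (3.322×10⁻²⁷)(6.59×10⁶)/((1.602×10⁻¹⁹)(0.0589)) ≈ 2.32 m.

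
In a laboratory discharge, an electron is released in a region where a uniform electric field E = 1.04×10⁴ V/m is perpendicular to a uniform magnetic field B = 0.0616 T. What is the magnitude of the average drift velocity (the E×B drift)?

The steady drift has the magnetic force balancing the electric force, so v_d = E/B.
v_d = 1.04×10⁴/0.0616 = 1.69×10⁵ m/s.

v_d ≈ 1.69×10⁵ m/s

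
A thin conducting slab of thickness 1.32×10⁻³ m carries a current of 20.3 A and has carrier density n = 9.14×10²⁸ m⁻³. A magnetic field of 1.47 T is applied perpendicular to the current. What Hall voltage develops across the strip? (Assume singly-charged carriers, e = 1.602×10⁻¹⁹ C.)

V_H = IB/(n e t).
V_H = (20.3)(1.47)/((9.14×10²⁸)(1.602×10⁻¹⁹)(1.32×10⁻³)) ≈ 1.54×10⁻⁶ V.

V_H ≈ 1.54×10⁻⁶ V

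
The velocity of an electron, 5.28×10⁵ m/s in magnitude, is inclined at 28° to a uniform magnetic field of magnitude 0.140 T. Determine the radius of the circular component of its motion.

v⊥ = v sinθ = 5.28×10⁵·sin28° ≈ 2.479×10⁵ m/s.
r = m v⊥/(|q|B) = (9.109×10⁻³¹)(2.479×10⁵)/((1.602×10⁻¹⁹)(0.140)) ≈ 1.01×10⁻⁵ m.

r ≈ 1.01×10⁻⁵ m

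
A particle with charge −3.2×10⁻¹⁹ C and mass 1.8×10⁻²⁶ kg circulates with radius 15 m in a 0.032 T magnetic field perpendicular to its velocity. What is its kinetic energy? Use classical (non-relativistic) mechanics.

KE ≈ 6.6×10⁻¹³ J

v = |q|Br/m, then KE = ½mv² = (qBr)²/(2m).
v = (3.2×10⁻¹⁹)(0.032)(15)/1.8×10⁻²⁶ ≈ 8.533×10⁶ m/s.
KE = ½(1.8×10⁻²⁶)(8.533×10⁶)² ≈ 6.6×10⁻¹³ J.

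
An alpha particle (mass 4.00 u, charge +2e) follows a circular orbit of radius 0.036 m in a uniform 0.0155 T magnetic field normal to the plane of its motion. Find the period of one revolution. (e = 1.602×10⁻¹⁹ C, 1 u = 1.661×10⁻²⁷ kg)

The cyclotron period depends only on m, q, B: T = 2πm/(|q|B).
T = 2π(6.644×10⁻²⁷)/((3.204×10⁻¹⁹)(0.0155)) ≈ 8.41×10⁻⁶ s.

T ≈ 8.41×10⁻⁶ s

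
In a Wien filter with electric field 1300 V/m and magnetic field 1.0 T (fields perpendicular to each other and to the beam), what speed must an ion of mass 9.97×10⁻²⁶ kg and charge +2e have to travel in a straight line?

Zero net Lorentz force requires |qE| = |q v×B|, i.e. E = vB.
v = E/B = 1300/1.0 = 1300 m/s.
The result is independent of the particle's charge and mass.

v = 1300 m/s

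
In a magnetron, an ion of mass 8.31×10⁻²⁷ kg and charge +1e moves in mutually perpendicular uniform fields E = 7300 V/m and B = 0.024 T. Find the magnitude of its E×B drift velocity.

The steady drift has the magnetic force balancing the electric force, so v_d = E/B.
v_d = 7300/0.024 = 3.0×10⁵ m/s.

v_d ≈ 3.0×10⁵ m/s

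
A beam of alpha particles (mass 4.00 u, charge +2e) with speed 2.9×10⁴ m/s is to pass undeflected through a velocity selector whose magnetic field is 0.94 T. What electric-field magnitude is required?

E = 2.7×10⁴ V/m

For straight-line motion qE = qvB, so E = vB.
E = 2.9×10⁴ × 0.94 = 2.7×10⁴ V/m.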